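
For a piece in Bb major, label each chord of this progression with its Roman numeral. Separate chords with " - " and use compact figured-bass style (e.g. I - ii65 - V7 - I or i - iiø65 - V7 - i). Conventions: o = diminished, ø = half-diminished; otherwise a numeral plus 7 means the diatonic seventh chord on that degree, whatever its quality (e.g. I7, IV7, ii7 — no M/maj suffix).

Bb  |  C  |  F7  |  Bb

Bb: root Bb is the tonic; major triad there is I.
C is the secondary dominant of V (major triad on C): V/V.
F7 has root F, degree 5 in Bb major, so V7.
Bb: root Bb is the tonic; major triad there is I.

I - V/V - V7 - I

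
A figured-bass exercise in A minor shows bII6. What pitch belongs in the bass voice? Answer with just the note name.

bII in A minor has root Bb; the chord is Bb-D-F.
The figure 6 means first inversion — the third is in the bass.

D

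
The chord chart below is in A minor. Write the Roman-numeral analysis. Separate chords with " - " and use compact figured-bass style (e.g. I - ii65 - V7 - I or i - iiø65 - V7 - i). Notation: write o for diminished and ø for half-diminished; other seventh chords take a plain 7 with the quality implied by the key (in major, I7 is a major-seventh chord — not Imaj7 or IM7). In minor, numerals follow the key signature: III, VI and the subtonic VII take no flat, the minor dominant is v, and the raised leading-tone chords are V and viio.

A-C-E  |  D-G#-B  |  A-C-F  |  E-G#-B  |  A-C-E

A-C-E: minor triad on A = scale degree 1 → i.
D-G#-B: root G# is the leading tone; diminished triad there is viio64.
A-C-F: major triad on F = scale degree 6 → VI6.
E-G#-B has root E, degree 5 in A minor, so V.
A-C-E has root A, degree 1 in A minor, so i.

i - viio64 - VI6 - V - i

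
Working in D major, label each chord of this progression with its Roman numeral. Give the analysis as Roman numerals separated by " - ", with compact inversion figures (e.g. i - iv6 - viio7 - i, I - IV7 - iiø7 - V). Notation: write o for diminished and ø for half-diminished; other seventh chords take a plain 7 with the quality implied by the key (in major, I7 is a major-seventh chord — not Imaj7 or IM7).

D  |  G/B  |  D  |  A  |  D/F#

D has root D, degree 1 in D major, so I.
G/B: major triad on G = scale degree 4 → IV6.
D: major triad on D = scale degree 1 → I.
A: root A is the dominant; major triad there is V.
D/F# has root D, degree 1 in D major, so I6.

I - IV6 - I - V - I6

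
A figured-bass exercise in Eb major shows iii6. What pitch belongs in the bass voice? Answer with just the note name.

iii in Eb major has root G; the chord is G-Bb-D.
The figure 6 means first inversion — the third is in the bass.

Bb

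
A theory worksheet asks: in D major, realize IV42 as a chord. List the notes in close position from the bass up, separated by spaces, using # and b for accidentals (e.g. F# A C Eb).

In D major, the subdominant is G, and the diatonic chord built there is a major seventh chord.
That chord is spelled G-B-D-F#.
The figured bass 42 indicates third inversion, placing the seventh (F#) in the bass: F#-G-B-D.

F# G B D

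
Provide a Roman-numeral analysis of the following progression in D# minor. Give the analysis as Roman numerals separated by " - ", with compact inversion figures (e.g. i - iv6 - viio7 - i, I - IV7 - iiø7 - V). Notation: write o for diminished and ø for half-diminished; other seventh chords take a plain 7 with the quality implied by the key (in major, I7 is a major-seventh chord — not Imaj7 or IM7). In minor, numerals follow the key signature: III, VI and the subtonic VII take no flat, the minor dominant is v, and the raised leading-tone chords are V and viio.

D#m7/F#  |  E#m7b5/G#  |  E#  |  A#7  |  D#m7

i65 - iiø65 - V/V - V7 - i7

D#m7/F#: minor seventh chord on D# = scale degree 1 → i65.
E#m7b5/G#: root E# is the supertonic; half-diminished seventh chord there is iiø65.
E#: chromatic; E# is V of V, so V/V.
A#7 has root A#, degree 5 in D# minor, so V7.
D#m7: minor seventh chord on D# = scale degree 1 → i7.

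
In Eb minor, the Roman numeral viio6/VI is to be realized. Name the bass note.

The applied chord viio6/VI is rooted on Bb: Bb-Db-Fb.
The figure 6 means first inversion — the third is in the bass.

Db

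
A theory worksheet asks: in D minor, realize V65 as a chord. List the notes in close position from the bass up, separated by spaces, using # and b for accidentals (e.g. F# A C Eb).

C# E G A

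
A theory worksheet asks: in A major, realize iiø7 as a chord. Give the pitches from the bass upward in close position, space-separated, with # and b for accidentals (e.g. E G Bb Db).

iiø7 is the half-diminished supertonic seventh, borrowed from the parallel minor. In A major that root is B.
So the chord is B-D-F-A.

B D F A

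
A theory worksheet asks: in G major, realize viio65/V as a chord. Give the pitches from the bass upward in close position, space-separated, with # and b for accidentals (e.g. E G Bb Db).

E G Bb C#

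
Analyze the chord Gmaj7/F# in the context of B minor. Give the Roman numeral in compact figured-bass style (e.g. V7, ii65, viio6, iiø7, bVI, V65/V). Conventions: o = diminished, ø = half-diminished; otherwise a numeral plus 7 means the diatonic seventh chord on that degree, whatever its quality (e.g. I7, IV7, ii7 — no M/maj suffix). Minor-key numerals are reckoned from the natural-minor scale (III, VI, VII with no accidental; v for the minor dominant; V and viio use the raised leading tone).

VI42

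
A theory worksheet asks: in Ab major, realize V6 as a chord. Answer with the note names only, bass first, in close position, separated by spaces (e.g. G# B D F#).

G Bb Eb

The numeral's case and figure indicate a major triad. In Ab major its root, the dominant, is Eb.
That chord is spelled Eb-G-Bb.
With the 6 figure the chord is in first inversion; from the bass G upward in close position it reads G-Bb-Eb.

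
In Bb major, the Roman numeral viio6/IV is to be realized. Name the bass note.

F

The applied chord viio6/IV is rooted on D: D-F-Ab.
The figure 6 means first inversion — the third is in the bass.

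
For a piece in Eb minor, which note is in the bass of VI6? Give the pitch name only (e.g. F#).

VI in Eb minor has root Cb; the chord is Cb-Eb-Gb.
The figure 6 means first inversion — the third is in the bass.

Eb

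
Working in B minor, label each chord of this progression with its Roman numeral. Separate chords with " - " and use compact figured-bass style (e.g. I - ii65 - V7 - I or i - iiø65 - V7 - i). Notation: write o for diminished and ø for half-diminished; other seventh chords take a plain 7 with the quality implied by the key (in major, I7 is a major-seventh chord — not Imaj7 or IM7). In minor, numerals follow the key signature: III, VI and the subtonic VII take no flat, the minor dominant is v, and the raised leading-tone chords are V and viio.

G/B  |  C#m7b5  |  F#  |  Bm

G/B: major triad on G = scale degree 6 → VI6.
C#m7b5: root C# is the supertonic; half-diminished seventh chord there is iiø7.
F#: major triad on F# = scale degree 5 → V.
Bm has root B, degree 1 in B minor, so i.

VI6 - iiø7 - V - i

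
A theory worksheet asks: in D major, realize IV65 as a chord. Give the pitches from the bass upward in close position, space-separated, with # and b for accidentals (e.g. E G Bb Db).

B D F# G

The numeral's case and figure indicate a major seventh chord. In D major its root, the subdominant, is G.
That chord is spelled G-B-D-F#.
With the 65 figure the chord is in first inversion; from the bass B upward in close position it reads B-D-F#-G.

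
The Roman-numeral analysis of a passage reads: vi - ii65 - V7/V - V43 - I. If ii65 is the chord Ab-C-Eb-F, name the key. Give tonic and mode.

ii65 is given as Ab-C-Eb-F — a minor seventh chord with root F.
If F is scale degree 2 and the mode makes that degree carry a minor seventh chord, the tonic is Eb and the mode is major.

Eb major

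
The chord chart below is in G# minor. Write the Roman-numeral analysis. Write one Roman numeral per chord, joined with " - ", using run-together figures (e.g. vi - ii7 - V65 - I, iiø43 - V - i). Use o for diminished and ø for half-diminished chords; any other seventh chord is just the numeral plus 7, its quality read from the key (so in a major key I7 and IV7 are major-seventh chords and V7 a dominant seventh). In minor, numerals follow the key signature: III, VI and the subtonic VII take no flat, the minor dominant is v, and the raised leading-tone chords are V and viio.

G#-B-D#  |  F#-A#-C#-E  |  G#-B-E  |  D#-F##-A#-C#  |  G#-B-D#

G#-B-D# has root G#, degree 1 in G# minor, so i.
F#-A#-C#-E: dominant seventh chord on F# = scale degree 7 → VII7.
G#-B-E: major triad on E = scale degree 6 → VI6.
D#-F##-A#-C#: dominant seventh chord on D# = scale degree 5 → V7.
G#-B-D# has root G#, degree 1 in G# minor, so i.

i - VII7 - VI6 - V7 - i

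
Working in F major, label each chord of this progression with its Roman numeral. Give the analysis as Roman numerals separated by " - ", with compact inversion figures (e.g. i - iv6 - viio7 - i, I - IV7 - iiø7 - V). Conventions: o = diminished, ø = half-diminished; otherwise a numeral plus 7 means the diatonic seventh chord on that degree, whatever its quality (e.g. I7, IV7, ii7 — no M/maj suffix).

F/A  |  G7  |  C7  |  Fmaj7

I6 - V7/V - V7 - I7

F/A has root F, degree 1 in F major, so I6.
G7: a dominant seventh chord on G, the applied dominant of V → V7/V.
C7 has root C, degree 5 in F major, so V7.
Fmaj7 has root F, degree 1 in F major, so I7.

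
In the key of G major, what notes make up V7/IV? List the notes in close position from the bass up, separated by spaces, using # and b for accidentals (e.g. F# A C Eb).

G B D F

V7/IV is a secondary dominant — the dominant seventh of IV. IV in G major is C, so the applied chord's root is G, a perfect fifth above.
Building a dominant seventh chord on G gives G-B-D-F.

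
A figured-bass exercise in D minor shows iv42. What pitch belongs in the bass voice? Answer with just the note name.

iv in D minor has root G; the chord is G-Bb-D-F.
The figure 42 means third inversion — the seventh is in the bass.

F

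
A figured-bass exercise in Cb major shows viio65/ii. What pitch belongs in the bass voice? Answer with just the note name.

The applied chord viio65/ii is rooted on C: C-Eb-Gb-Bbb.
The figure 65 means first inversion — the third is in the bass.

Eb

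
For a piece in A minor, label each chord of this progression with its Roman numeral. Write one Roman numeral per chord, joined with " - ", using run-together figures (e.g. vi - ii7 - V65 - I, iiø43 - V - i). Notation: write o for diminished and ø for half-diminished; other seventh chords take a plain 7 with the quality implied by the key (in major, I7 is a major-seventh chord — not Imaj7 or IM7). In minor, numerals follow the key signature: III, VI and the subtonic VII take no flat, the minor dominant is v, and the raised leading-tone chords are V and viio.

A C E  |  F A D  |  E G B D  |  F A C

i - iv6 - v7 - VI

A-C-E has root A, degree 1 in A minor, so i.
F-A-D has root D, degree 4 in A minor, so iv6.
E-G-B-D: minor seventh chord on E = scale degree 5 → v7.
F-A-C: major triad on F = scale degree 6 → VI.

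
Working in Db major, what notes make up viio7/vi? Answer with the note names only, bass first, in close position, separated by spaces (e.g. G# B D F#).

A C Eb Gb

viio7/vi is a secondary leading-tone chord. The target vi is Bb in Db major; the applied chord is rooted a semitone below, on A.
Building a fully diminished seventh chord on A gives A-C-Eb-Gb.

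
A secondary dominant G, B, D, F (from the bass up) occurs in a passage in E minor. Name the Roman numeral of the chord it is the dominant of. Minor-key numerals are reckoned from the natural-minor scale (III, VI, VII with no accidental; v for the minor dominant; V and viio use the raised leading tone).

VI

The chord is a dominant seventh chord on G.
A dominant resolves down a perfect fifth: G → C. In E minor, C is scale degree 6, i.e. VI.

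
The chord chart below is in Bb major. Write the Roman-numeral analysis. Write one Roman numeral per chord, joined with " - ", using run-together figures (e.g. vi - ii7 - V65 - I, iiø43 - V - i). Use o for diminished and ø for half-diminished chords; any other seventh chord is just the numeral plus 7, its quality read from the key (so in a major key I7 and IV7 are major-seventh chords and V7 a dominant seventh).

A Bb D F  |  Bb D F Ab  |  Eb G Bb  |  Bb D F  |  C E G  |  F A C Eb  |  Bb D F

I42 - V7/IV - IV - I - V/V - V7 - I

A-Bb-D-F has root Bb, degree 1 in Bb major, so I42.
Bb-D-F-Ab is the secondary dominant of IV (dominant seventh chord on Bb): V7/IV.
Eb-G-Bb: root Eb is the subdominant; major triad there is IV.
Bb-D-F has root Bb, degree 1 in Bb major, so I.
C-E-G: a major triad on C, the applied dominant of V → V/V.
F-A-C-Eb: root F is the dominant; dominant seventh chord there is V7.
Bb-D-F: major triad on Bb = scale degree 1 → I.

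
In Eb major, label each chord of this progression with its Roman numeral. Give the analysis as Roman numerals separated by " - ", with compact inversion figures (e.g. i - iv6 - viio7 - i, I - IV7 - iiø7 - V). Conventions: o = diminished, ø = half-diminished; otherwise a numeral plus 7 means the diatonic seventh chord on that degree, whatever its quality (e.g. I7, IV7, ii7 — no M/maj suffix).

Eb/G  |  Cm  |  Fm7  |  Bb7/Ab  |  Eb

I6 - vi - ii7 - V42 - I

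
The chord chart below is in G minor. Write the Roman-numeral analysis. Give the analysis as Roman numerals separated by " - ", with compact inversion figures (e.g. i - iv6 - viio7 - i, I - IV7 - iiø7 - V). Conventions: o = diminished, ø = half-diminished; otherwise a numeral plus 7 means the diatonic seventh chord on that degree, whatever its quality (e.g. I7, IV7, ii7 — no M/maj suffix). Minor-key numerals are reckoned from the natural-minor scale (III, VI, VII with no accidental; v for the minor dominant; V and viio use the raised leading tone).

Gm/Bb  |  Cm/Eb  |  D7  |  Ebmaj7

i6 - iv6 - V7 - VI7

Gm/Bb: root G is the tonic; minor triad there is i6.
Cm/Eb: minor triad on C = scale degree 4 → iv6.
D7: root D is the dominant; dominant seventh chord there is V7.
Ebmaj7: major seventh chord on Eb = scale degree 6 → VI7.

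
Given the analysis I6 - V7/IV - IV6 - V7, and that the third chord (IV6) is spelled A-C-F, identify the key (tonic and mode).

C major

The anchor chord is a major triad on F, labeled IV6.
If F is scale degree 4 and the mode makes that degree carry a major triad, the tonic is C and the mode is major.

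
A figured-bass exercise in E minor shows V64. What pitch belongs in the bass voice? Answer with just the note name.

F#

V in E minor has root B; the chord is B-D#-F#.
The figure 64 means second inversion — the fifth is in the bass.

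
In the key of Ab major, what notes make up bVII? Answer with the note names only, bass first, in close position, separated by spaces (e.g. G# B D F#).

Gb Bb Db

Scale degree 7 in Ab major is G; lowering it a half step gives Gb. bVII is a major triad on the lowered seventh degree (the subtonic), borrowed from the parallel minor.
So the chord is Gb-Bb-Db.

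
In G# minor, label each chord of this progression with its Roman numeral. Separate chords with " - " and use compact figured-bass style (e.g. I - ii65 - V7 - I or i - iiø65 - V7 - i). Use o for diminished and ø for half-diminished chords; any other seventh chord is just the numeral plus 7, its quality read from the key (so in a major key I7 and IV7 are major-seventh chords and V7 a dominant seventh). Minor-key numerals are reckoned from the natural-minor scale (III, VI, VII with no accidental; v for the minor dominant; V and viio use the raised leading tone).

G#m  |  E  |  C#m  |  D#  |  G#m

G#m: root G# is the tonic; minor triad there is i.
E: root E is the submediant; major triad there is VI.
C#m: minor triad on C# = scale degree 4 → iv.
D#: major triad on D# = scale degree 5 → V.
G#m: minor triad on G# = scale degree 1 → i.

i - VI - iv - V - i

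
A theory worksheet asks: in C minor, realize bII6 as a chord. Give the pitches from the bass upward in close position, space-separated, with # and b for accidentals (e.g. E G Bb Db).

F Ab Db

bII6 is the Neapolitan sixth — a major triad on the lowered second degree, here in its customary first inversion. In C minor that root is Db.
So the chord is Db-F-Ab.
The figured bass 6 indicates first inversion, placing the third (F) in the bass: F-Ab-Db.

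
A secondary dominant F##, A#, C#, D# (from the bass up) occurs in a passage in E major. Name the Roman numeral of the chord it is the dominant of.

The chord is a dominant seventh chord on D#.
A dominant resolves down a perfect fifth: D# → G#. In E major, G# is scale degree 3, i.e. iii.

iii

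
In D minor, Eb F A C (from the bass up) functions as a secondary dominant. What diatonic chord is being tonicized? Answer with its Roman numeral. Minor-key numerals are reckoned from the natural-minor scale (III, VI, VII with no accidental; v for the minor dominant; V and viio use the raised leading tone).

VI

The chord is a dominant seventh chord on F.
A dominant resolves down a perfect fifth: F → Bb. In D minor, Bb is scale degree 6, i.e. VI.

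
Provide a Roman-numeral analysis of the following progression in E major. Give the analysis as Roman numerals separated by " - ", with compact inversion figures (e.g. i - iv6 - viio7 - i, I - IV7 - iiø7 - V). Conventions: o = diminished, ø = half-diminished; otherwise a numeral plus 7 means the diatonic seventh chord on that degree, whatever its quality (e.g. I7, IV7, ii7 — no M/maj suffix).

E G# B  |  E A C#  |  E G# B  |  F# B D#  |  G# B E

E-G#-B has root E, degree 1 in E major, so I.
E-A-C#: root A is the subdominant; major triad there is IV64.
E-G#-B: root E is the tonic; major triad there is I.
F#-B-D#: major triad on B = scale degree 5 → V64.
G#-B-E has root E, degree 1 in E major, so I6.

I - IV64 - I - V64 - I6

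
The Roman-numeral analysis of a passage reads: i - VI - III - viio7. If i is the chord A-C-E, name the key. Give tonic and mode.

The chord Am is a minor triad rooted on A; its label is i.
If A is scale degree 1 and the mode makes that degree carry a minor triad, the tonic is A and the mode is minor.

A minor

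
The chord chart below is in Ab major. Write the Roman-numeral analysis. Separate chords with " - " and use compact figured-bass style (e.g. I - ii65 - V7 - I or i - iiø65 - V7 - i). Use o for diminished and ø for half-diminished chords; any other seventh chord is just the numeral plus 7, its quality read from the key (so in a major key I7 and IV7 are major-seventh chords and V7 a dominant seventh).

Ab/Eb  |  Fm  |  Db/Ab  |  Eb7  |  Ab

I64 - vi - IV64 - V7 - I

Ab/Eb: root Ab is the tonic; major triad there is I64.
Fm: minor triad on F = scale degree 6 → vi.
Db/Ab has root Db, degree 4 in Ab major, so IV64.
Eb7: root Eb is the dominant; dominant seventh chord there is V7.
Ab has root Ab, degree 1 in Ab major, so I.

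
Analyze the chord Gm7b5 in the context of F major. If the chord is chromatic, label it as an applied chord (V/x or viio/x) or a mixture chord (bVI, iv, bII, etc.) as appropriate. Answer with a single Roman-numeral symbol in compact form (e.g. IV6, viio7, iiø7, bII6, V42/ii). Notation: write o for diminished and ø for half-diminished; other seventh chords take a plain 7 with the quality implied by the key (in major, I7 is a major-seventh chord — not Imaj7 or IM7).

iiø7

Stacked in thirds the chord is G-Bb-Db-F: a half-diminished seventh chord on G.
G is the second degree of F major. This is the half-diminished supertonic seventh, borrowed from the parallel minor.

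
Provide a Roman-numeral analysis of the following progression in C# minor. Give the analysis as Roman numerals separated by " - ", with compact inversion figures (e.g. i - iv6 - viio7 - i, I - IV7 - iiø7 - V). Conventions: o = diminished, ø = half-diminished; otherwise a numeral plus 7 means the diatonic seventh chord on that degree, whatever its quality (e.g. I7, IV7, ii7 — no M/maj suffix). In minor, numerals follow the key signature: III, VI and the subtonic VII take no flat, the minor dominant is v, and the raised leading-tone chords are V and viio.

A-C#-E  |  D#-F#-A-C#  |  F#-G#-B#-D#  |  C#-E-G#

VI - iiø7 - V42 - i

A-C#-E: major triad on A = scale degree 6 → VI.
D#-F#-A-C#: root D# is the supertonic; half-diminished seventh chord there is iiø7.
F#-G#-B#-D#: root G# is the dominant; dominant seventh chord there is V42.
C#-E-G#: root C# is the tonic; minor triad there is i.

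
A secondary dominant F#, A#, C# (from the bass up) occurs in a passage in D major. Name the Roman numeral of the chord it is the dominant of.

vi

The chord is a major triad on F#.
A dominant resolves down a perfect fifth: F# → B. In D major, B is scale degree 6, i.e. vi.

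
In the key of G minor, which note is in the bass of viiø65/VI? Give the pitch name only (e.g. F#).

F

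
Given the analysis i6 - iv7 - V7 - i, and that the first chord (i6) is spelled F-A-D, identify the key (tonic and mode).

D minor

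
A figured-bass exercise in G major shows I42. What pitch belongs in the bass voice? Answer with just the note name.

I in G major has root G; the chord is G-B-D-F#.
The figure 42 means third inversion — the seventh is in the bass.

F#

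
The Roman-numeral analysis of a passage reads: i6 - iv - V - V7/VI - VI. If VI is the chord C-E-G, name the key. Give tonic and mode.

E minor

VI is given as C-E-G — a major triad with root C.
If C is scale degree 6 and the mode makes that degree carry a major triad, the tonic is E and the mode is minor.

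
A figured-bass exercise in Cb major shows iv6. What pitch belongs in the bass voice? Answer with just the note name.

Abb

iv in Cb major has root Fb; the chord is Fb-Abb-Cb.
The figure 6 means first inversion — the third is in the bass.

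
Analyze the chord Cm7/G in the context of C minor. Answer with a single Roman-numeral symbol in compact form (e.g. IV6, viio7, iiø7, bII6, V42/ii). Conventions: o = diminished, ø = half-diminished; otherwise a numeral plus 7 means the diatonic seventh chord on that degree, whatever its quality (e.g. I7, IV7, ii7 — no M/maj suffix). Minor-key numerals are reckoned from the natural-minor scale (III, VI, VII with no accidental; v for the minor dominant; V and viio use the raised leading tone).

i43

The pitches C-Eb-G-Bb form a minor seventh chord rooted on C.
In C minor, C is the tonic; the diatonic minor seventh chord there is i7.
With G in the bass the chord is in second inversion, so the figured bass is 43.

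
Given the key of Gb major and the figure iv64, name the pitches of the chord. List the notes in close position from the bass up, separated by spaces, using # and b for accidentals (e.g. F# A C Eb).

Gb Cb Ebb

iv64 is the minor subdominant, borrowed from the parallel minor. In Gb major that root is Cb.
So the chord is Cb-Ebb-Gb, a minor triad.
With the 64 figure the chord is in second inversion; from the bass Gb upward in close position it reads Gb-Cb-Ebb.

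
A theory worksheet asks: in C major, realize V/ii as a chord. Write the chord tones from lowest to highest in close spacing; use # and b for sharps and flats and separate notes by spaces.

A C# E

V/ii is a secondary dominant — the dominant triad of ii. ii in C major is D, so the applied chord's root is A, a perfect fifth above.
Building a major triad on A gives A-C#-E.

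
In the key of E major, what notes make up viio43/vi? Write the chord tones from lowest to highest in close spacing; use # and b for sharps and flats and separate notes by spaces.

F# A B# D#

The slash marks an applied leading-tone chord: viio of vi. In E major, vi is C#, so the leading tone to it is B#, a half step below.
Building a fully diminished seventh chord on B# gives B#-D#-F#-A.
With the 43 figure the chord is in second inversion; from the bass F# upward in close position it reads F#-A-B#-D#.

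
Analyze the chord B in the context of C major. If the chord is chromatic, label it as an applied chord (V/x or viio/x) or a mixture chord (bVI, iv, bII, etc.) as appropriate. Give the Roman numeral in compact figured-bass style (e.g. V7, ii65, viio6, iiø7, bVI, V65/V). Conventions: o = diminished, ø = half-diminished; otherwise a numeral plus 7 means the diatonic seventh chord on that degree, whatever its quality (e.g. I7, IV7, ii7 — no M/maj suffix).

V/iii

Stacked in thirds the chord is B-D#-F#: a major triad on B.
B is not a diatonic chord root with this quality in C major, but it lies a perfect fifth above E (iii), so the chord functions as an applied dominant of iii.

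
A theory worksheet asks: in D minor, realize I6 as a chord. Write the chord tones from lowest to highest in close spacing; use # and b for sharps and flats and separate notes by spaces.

Scale degree 1 in D minor is D; here the chord built on it is altered to a major triad. I6 is the major tonic (Picardy third), borrowed from the parallel major.
So the chord is D-F#-A.
The figured bass 6 indicates first inversion, placing the third (F#) in the bass: F#-A-D.

F# A D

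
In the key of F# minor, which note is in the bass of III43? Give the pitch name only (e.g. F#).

III in F# minor has root A; the chord is A-C#-E-G#.
The figure 43 means second inversion — the fifth is in the bass.

E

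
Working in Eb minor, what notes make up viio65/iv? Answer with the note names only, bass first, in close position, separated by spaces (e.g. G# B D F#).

Bb Db Fb G

viio65/iv is a secondary leading-tone chord. The target iv is Ab in Eb minor; the applied chord is rooted a semitone below, on G.
Building a fully diminished seventh chord on G gives G-Bb-Db-Fb.
The figured bass 65 indicates first inversion, placing the third (Bb) in the bass: Bb-Db-Fb-G.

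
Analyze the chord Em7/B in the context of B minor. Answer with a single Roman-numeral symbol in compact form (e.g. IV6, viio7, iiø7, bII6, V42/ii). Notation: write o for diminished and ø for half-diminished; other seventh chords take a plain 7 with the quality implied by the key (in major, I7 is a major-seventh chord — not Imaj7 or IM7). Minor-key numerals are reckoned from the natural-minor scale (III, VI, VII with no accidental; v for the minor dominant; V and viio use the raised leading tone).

Stacked in thirds the chord is E-G-B-D: a minor seventh chord on E.
In B minor, E is the subdominant; the diatonic minor seventh chord there is iv7.
With B in the bass the chord is in second inversion, so the figured bass is 43.

iv43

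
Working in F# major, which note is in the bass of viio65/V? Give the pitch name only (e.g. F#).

The applied chord viio65/V is rooted on B#: B#-D#-F#-A.
The figure 65 means first inversion — the third is in the bass.

D#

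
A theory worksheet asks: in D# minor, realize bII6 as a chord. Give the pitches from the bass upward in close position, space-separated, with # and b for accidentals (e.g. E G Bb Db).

G# B E

bII6 is the Neapolitan sixth — a major triad on the lowered second degree, here in its customary first inversion. In D# minor that root is E.
So the chord is E-G#-B.
With the 6 figure the chord is in first inversion; from the bass G# upward in close position it reads G#-B-E.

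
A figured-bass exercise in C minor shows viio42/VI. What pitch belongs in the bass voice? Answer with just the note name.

Fb

The applied chord viio42/VI is rooted on G: G-Bb-Db-Fb.
The figure 42 means third inversion — the seventh is in the bass.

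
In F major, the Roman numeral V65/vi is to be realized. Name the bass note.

C#

The applied chord V65/vi is rooted on A: A-C#-E-G.
The figure 65 means first inversion — the third is in the bass.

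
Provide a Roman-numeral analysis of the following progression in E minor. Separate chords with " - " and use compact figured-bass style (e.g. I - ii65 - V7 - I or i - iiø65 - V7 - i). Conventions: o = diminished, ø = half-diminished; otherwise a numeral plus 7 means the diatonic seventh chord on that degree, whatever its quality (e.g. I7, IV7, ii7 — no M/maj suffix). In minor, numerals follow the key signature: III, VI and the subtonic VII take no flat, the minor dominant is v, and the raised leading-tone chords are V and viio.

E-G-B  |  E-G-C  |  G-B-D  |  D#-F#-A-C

E-G-B: minor triad on E = scale degree 1 → i.
E-G-C: major triad on C = scale degree 6 → VI6.
G-B-D: root G is the mediant; major triad there is III.
D#-F#-A-C has root D#, degree 7 in E minor, so viio7.

i - VI6 - III - viio7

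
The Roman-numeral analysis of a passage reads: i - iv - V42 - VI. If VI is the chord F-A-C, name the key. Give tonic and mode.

A minor

The anchor chord is a major triad on F, labeled VI.
VI on F implies F is the submediant; that puts the tonic at A, and the uppercase numeral fits minor mode.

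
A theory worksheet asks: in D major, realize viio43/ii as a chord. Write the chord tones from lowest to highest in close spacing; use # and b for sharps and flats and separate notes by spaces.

A C D# F#

The slash marks an applied leading-tone chord: viio of ii. In D major, ii is E, so the leading tone to it is D#, a half step below.
Building a fully diminished seventh chord on D# gives D#-F#-A-C.
With the 43 figure the chord is in second inversion; from the bass A upward in close position it reads A-C-D#-F#.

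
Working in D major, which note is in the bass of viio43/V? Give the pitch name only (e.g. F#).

D

The applied chord viio43/V is rooted on G#: G#-B-D-F.
The figure 43 means second inversion — the fifth is in the bass.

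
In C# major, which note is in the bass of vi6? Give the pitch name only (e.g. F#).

vi in C# major has root A#; the chord is A#-C#-E#.
The figure 6 means first inversion — the third is in the bass.

C#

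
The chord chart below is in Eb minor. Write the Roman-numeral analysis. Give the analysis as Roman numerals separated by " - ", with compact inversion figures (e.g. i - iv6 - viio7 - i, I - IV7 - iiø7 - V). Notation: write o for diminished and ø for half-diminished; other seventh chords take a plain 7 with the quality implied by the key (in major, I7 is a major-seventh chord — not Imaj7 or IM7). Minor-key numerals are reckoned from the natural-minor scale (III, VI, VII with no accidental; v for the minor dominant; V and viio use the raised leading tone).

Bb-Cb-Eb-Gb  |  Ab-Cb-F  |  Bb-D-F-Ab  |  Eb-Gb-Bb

Bb-Cb-Eb-Gb has root Cb, degree 6 in Eb minor, so VI42.
Ab-Cb-F has root F, degree 2 in Eb minor, so iio6.
Bb-D-F-Ab: root Bb is the dominant; dominant seventh chord there is V7.
Eb-Gb-Bb has root Eb, degree 1 in Eb minor, so i.

VI42 - iio6 - V7 - i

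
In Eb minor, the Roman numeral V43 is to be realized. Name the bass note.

F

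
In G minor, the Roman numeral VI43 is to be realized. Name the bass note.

VI in G minor has root Eb; the chord is Eb-G-Bb-D.
The figure 43 means second inversion — the fifth is in the bass.

Bb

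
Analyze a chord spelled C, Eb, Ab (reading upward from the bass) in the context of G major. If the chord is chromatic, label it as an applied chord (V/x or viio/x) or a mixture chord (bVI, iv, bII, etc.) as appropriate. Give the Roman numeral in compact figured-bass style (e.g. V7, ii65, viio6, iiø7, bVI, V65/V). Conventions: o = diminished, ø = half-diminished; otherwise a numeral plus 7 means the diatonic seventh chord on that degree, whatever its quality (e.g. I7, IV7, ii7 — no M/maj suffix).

The pitches Ab-C-Eb form a major triad rooted on Ab.
Ab is the lowered second degree of G major (diatonic 2 would be A). This is the Neapolitan sixth — a major triad on the lowered second degree, here in its customary first inversion.
With C in the bass the chord is in first inversion, so the figured bass is 6.

bII6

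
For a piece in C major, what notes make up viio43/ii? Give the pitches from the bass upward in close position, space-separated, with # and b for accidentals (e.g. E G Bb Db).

viio43/ii is a secondary leading-tone chord. The target ii is D in C major; the applied chord is rooted a semitone below, on C#.
Building a fully diminished seventh chord on C# gives C#-E-G-Bb.
The figured bass 43 indicates second inversion, placing the fifth (G) in the bass: G-Bb-C#-E.

G Bb C# E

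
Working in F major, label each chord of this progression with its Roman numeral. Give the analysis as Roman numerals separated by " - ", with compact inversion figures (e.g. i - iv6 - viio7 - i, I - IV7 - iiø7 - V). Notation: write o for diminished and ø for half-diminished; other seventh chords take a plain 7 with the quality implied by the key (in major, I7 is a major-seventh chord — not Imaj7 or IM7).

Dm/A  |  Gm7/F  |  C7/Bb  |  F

Dm/A: minor triad on D = scale degree 6 → vi64.
Gm7/F has root G, degree 2 in F major, so ii42.
C7/Bb: dominant seventh chord on C = scale degree 5 → V42.
F: major triad on F = scale degree 1 → I.

vi64 - ii42 - V42 - I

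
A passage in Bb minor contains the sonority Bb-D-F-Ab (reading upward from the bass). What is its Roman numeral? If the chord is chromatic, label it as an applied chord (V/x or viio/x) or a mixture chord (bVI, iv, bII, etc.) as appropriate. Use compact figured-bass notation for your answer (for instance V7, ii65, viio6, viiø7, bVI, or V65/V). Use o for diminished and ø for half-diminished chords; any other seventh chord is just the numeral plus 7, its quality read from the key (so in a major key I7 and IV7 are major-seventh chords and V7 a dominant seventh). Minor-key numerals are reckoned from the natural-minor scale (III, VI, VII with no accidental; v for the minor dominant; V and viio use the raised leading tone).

V7/iv

The pitches Bb-D-F-Ab form a dominant seventh chord rooted on Bb.
Bb is not a diatonic chord root with this quality in Bb minor, but it lies a perfect fifth above Eb (iv), so the chord functions as an applied dominant of iv.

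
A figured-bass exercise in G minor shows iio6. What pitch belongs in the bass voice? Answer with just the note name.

iio in G minor has root A; the chord is A-C-Eb.
The figure 6 means first inversion — the third is in the bass.

C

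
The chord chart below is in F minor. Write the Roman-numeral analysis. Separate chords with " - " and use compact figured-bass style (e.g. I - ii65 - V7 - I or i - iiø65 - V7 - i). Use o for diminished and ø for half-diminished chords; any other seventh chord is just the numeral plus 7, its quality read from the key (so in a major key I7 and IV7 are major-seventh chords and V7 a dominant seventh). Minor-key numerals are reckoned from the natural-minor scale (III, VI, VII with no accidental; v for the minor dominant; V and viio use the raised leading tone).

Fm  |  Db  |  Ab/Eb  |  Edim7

i - VI - III64 - viio7

Fm: minor triad on F = scale degree 1 → i.
Db: major triad on Db = scale degree 6 → VI.
Ab/Eb has root Ab, degree 3 in F minor, so III64.
Edim7 has root E, degree 7 in F minor, so viio7.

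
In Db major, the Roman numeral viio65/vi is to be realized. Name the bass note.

C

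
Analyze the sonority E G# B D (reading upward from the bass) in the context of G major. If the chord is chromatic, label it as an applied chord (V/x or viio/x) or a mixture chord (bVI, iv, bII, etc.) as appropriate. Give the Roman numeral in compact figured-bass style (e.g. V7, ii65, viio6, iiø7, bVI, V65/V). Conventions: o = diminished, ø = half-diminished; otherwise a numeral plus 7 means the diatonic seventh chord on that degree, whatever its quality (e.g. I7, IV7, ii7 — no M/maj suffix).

V7/ii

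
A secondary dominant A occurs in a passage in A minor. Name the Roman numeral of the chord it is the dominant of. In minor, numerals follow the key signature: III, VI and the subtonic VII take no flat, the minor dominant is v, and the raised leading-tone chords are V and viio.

iv

The chord is a major triad on A.
A dominant resolves down a perfect fifth: A → D. In A minor, D is scale degree 4, i.e. iv.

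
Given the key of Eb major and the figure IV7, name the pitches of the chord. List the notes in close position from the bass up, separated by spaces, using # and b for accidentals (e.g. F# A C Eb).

Ab C Eb G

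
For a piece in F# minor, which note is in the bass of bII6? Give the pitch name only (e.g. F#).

bII in F# minor has root G; the chord is G-B-D.
The figure 6 means first inversion — the third is in the bass.

B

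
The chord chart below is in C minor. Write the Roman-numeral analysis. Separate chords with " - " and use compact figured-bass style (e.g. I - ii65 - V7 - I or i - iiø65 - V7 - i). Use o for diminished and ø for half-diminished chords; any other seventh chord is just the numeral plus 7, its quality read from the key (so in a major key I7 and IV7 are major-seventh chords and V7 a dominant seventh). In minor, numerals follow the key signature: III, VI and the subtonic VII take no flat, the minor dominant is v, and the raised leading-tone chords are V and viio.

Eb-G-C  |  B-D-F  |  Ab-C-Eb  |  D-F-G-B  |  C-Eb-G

Eb-G-C has root C, degree 1 in C minor, so i6.
B-D-F has root B, degree 7 in C minor, so viio.
Ab-C-Eb: major triad on Ab = scale degree 6 → VI.
D-F-G-B: root G is the dominant; dominant seventh chord there is V43.
C-Eb-G has root C, degree 1 in C minor, so i.

i6 - viio - VI - V43 - i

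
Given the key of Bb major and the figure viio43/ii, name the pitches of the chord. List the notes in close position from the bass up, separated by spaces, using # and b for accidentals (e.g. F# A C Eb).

viio43/ii is a secondary leading-tone chord. The target ii is C in Bb major; the applied chord is rooted a semitone below, on B.
Building a fully diminished seventh chord on B gives B-D-F-Ab.
With the 43 figure the chord is in second inversion; from the bass F upward in close position it reads F-Ab-B-D.

F Ab B D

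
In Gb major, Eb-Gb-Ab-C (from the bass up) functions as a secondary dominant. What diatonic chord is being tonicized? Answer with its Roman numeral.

The chord is a dominant seventh chord on Ab.
A dominant resolves down a perfect fifth: Ab → Db. In Gb major, Db is scale degree 5, i.e. V.

V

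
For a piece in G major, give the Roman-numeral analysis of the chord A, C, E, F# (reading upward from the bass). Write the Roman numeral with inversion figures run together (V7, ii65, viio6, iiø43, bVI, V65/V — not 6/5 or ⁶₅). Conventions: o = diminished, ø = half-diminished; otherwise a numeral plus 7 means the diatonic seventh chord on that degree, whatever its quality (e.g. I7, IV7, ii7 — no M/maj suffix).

Stacked in thirds the chord is F#-A-C-E: a half-diminished seventh chord on F#.
In G major, F# is the leading tone; the diatonic half-diminished seventh chord there is viiø7.
With A in the bass the chord is in first inversion, so the figured bass is 65.

viiø65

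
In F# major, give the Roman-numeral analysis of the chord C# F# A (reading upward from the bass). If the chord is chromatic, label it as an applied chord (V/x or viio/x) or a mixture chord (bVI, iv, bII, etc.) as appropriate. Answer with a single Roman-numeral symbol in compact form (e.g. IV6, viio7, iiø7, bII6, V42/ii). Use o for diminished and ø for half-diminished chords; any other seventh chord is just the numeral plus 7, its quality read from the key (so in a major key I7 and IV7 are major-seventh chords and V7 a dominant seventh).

i64

Stacked in thirds the chord is F#-A-C#: a minor triad on F#.
F# is the first degree of F# major. This is the minor tonic, borrowed from the parallel minor.
With C# in the bass the chord is in second inversion, so the figured bass is 64.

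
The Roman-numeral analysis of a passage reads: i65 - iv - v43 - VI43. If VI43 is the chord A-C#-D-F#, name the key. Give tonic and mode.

The chord Dmaj7/A is a major seventh chord rooted on D; its label is VI43.
VI43 on D implies D is the submediant; that puts the tonic at F#, and the uppercase numeral fits minor mode.

F# minor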